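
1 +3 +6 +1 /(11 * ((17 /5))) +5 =2810 /187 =15.03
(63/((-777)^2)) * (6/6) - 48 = -459983/9583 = -48.00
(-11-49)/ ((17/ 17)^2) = -60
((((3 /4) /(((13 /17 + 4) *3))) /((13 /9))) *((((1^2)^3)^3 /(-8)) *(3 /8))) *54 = -153 /1664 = -0.09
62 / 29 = 2.14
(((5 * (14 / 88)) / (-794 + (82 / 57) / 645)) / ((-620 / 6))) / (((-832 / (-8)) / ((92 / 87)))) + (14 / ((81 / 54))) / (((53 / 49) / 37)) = 3048073254442327139 / 9546994864602624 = 319.27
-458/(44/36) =-4122/11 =-374.73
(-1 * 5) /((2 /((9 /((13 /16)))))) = -360 /13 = -27.69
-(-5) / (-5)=-1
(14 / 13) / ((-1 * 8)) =-7 / 52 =-0.13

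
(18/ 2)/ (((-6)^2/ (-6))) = -3/ 2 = -1.50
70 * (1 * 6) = 420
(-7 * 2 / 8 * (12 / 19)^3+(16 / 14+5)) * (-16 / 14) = -2190152 / 336091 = -6.52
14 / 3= 4.67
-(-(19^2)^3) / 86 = 47045881 / 86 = 547045.13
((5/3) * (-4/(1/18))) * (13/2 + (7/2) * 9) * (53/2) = -120840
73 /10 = 7.30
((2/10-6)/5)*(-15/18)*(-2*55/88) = -29/24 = -1.21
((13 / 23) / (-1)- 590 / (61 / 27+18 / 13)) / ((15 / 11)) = -52576667 / 441255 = -119.15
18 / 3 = 6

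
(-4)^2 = 16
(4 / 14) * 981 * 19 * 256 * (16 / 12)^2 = 2423661.71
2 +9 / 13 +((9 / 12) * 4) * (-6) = -199 / 13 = -15.31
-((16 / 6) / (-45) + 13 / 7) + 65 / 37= -1438 / 34965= -0.04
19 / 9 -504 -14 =-4643 / 9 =-515.89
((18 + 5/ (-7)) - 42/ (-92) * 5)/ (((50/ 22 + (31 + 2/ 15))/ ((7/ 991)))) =1039665/ 251270032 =0.00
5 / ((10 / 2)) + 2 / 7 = 9 / 7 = 1.29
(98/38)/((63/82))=574/171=3.36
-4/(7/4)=-16/7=-2.29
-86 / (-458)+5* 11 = 12638 / 229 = 55.19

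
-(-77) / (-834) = -77 / 834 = -0.09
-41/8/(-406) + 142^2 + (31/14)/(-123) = 1150799501/57072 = 20163.99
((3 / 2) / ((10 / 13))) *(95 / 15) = 12.35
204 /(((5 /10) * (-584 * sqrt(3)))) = -17 * sqrt(3) /73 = -0.40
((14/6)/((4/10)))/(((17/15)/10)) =875/17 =51.47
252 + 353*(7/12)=5495/12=457.92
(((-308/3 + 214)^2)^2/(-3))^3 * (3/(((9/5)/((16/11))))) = -325622816210935344640382.10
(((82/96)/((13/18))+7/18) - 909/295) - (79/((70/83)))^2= -8775.85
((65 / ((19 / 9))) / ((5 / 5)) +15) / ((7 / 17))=14790 / 133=111.20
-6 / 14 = -3 / 7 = -0.43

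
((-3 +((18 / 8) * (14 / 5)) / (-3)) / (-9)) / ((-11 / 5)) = -17 / 66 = -0.26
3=3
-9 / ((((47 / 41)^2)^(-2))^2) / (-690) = 71433859985283 / 1836532802697830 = 0.04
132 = 132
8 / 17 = 0.47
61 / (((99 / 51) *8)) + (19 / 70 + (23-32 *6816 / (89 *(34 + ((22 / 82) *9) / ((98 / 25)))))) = -4986633080851 / 114379585320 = -43.60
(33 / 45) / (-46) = -11 / 690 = -0.02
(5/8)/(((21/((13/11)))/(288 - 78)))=325/44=7.39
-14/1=-14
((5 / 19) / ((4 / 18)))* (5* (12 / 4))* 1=675 / 38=17.76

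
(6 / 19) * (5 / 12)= 5 / 38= 0.13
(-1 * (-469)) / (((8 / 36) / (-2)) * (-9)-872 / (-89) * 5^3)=41741 / 109089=0.38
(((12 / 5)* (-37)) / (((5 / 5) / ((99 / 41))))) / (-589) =43956 / 120745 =0.36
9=9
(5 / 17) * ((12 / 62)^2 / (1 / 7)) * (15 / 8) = 4725 / 32674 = 0.14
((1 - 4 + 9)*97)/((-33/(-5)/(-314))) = -304580/11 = -27689.09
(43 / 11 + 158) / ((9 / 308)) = 49868 / 9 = 5540.89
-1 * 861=-861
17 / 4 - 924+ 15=-3619 / 4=-904.75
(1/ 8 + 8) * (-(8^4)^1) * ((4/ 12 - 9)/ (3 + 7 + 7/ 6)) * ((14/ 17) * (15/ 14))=25958400/ 1139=22790.52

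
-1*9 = -9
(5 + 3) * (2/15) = 16/15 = 1.07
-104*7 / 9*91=-66248 / 9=-7360.89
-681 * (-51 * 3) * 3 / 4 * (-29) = -9064791 / 4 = -2266197.75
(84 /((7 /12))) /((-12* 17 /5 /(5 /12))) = -25 /17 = -1.47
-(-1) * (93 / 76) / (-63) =-31 / 1596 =-0.02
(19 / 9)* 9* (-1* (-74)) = 1406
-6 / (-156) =1 / 26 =0.04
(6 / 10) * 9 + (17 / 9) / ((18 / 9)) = 571 / 90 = 6.34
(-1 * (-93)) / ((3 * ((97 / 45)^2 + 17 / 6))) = 125550 / 30293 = 4.14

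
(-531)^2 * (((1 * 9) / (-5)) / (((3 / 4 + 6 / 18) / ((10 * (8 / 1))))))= -487228608 / 13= -37479123.69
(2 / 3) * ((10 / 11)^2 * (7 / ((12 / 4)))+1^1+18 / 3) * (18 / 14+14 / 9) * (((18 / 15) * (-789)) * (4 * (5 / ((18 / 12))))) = -697492832 / 3267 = -213496.43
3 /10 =0.30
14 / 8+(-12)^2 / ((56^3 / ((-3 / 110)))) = 2112853 / 1207360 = 1.75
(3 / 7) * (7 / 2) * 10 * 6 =90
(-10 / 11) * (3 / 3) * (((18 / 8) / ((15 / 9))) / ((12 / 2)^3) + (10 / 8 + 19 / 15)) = -1211 / 528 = -2.29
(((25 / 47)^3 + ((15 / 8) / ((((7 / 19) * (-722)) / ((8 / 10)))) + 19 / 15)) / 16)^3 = 1599389631463565646412082549 / 2329428278933094729568518144000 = 0.00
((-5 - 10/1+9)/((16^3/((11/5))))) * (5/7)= -0.00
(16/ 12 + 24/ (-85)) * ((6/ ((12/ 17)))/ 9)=134/ 135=0.99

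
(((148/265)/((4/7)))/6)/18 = 259/28620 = 0.01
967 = 967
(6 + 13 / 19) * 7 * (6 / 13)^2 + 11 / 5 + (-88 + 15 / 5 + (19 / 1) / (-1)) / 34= 2485937 / 272935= 9.11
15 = 15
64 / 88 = 8 / 11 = 0.73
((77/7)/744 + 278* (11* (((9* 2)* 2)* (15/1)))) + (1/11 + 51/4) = 13514508091/8184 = 1651332.86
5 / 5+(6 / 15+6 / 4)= 29 / 10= 2.90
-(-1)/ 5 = 1/ 5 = 0.20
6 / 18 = 1 / 3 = 0.33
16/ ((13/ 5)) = 80/ 13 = 6.15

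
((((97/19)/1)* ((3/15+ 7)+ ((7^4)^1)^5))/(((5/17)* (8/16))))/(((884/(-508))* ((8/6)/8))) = -58977655711216939740948/6175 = -9551037362140395099.75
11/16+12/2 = 6.69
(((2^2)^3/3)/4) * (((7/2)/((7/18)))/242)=0.20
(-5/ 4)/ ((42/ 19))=-95/ 168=-0.57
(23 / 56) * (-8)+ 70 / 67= -1051 / 469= -2.24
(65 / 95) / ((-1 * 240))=-0.00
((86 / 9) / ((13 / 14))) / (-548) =-301 / 16029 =-0.02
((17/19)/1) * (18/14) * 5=765/133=5.75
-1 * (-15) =15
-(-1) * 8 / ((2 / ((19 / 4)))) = 19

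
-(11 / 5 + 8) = -51 / 5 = -10.20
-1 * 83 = -83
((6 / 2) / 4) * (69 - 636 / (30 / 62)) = -18681 / 20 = -934.05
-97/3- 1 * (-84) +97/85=13466/255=52.81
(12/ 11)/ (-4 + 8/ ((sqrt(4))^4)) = -24/ 77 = -0.31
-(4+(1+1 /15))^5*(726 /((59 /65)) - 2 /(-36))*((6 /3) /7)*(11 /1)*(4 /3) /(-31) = 94770524678680576 /262501509375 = 361028.49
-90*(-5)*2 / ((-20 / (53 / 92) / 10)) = -259.24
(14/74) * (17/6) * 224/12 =3332/333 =10.01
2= 2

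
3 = 3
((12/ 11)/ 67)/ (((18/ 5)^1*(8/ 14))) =0.01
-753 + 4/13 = -9785/13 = -752.69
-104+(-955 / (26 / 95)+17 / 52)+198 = -3395.10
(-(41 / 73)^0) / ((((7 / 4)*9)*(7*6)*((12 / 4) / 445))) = -890 / 3969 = -0.22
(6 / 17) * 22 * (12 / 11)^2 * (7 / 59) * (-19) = -229824 / 11033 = -20.83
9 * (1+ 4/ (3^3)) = 31/ 3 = 10.33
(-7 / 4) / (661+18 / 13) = -91 / 34444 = -0.00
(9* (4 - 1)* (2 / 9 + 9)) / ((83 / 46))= 138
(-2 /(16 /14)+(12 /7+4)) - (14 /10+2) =79 /140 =0.56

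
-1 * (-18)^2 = -324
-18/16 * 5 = -5.62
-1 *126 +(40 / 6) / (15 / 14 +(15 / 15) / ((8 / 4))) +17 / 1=-3457 / 33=-104.76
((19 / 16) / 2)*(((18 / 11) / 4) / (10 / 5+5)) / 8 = 171 / 39424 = 0.00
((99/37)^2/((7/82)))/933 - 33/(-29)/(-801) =0.09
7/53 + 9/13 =568/689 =0.82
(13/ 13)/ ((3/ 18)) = 6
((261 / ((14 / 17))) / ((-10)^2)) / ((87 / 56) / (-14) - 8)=-62118 / 158975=-0.39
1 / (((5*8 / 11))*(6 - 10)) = -11 / 160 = -0.07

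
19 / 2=9.50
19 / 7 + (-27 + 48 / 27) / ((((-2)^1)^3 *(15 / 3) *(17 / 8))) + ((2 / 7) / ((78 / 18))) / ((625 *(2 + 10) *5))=262015153 / 87018750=3.01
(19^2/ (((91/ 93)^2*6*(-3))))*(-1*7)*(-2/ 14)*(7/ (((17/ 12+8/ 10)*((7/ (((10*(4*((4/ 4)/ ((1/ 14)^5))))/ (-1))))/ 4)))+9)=13467601562511/ 16562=813162755.86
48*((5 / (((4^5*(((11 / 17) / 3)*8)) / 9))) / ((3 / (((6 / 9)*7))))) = 5355 / 2816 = 1.90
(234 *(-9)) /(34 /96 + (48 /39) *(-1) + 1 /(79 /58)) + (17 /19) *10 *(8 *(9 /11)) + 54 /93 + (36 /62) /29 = 14845.86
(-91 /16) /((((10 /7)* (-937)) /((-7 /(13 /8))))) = -343 /18740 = -0.02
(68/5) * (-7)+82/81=-38146/405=-94.19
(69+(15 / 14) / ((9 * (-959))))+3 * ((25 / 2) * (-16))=-21387623 / 40278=-531.00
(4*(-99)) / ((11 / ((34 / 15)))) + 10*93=4242 / 5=848.40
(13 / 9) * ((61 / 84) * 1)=1.05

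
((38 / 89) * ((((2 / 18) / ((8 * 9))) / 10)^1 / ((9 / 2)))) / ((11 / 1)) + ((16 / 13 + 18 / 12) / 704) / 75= 1575037 / 29689545600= 0.00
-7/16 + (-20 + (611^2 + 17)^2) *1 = 2230100195577/16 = 139381262223.56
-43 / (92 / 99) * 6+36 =-11115 / 46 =-241.63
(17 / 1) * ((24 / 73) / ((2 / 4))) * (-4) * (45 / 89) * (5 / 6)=-122400 / 6497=-18.84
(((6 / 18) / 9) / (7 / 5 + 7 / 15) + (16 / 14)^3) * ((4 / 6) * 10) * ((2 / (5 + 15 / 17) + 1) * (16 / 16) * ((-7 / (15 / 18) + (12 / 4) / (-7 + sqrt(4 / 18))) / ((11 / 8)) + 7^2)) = 575.03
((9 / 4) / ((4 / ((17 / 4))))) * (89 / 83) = 13617 / 5312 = 2.56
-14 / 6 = -7 / 3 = -2.33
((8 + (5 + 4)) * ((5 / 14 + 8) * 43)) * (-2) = -85527 / 7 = -12218.14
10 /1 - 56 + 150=104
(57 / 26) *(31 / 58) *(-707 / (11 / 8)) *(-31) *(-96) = -7435649088 / 4147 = -1793018.83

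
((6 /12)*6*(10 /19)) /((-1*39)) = -10 /247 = -0.04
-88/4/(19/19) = -22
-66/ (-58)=33/ 29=1.14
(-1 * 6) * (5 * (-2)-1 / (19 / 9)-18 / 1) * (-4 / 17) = -12984 / 323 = -40.20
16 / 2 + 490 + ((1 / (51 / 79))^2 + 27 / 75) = 32561884 / 65025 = 500.76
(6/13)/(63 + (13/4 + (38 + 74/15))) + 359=30573877/85163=359.00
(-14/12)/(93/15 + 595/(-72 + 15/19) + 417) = -15785/5612846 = -0.00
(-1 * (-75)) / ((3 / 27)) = 675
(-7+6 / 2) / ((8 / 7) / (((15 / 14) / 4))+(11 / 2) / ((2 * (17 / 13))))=-4080 / 6497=-0.63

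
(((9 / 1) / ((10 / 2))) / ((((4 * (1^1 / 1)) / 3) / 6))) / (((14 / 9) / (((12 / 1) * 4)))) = 8748 / 35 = 249.94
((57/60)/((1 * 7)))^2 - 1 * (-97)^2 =-184416039/19600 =-9408.98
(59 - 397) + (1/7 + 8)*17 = -1397/7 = -199.57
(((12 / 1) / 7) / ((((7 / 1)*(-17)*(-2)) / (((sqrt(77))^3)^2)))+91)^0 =1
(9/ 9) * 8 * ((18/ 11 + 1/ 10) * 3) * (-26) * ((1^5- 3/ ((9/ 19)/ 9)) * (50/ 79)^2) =1668576000/ 68651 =24305.20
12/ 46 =6/ 23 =0.26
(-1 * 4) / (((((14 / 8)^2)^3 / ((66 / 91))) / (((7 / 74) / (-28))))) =135168 / 396124183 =0.00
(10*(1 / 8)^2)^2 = 25 / 1024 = 0.02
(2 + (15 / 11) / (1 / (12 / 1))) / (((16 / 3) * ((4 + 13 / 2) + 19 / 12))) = 909 / 3190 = 0.28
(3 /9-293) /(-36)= 8.13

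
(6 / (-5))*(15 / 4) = -9 / 2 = -4.50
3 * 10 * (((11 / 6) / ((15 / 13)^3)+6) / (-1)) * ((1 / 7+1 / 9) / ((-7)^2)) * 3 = -2330672 / 694575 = -3.36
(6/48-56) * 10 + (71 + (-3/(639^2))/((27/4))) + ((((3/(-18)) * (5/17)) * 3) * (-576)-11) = -103466500067/249892452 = -414.04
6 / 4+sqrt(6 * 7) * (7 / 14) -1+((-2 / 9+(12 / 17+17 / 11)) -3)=-1585 / 3366+sqrt(42) / 2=2.77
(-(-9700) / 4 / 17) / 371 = 2425 / 6307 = 0.38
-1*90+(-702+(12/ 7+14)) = -5434/ 7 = -776.29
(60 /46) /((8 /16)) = 60 /23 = 2.61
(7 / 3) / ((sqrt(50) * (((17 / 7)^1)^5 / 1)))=117649 * sqrt(2) / 42595710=0.00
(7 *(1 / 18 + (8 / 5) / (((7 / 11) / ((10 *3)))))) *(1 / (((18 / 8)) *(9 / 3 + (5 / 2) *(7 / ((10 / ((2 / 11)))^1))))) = 70.77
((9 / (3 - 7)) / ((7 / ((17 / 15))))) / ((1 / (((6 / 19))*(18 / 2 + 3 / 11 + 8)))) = -153 / 77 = -1.99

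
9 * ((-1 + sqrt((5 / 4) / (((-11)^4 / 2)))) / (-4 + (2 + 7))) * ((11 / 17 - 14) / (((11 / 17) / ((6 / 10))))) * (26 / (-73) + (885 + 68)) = 426229047 / 20075 - 426229047 * sqrt(10) / 4858150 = 20954.39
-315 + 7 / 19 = -5978 / 19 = -314.63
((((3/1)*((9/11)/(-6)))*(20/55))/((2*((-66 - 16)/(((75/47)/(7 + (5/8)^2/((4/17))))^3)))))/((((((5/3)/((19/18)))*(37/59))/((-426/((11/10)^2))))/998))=-1874031704801280000000/930643204306490172289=-2.01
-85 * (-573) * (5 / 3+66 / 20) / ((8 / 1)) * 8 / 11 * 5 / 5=483803 / 22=21991.05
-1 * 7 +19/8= -37/8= -4.62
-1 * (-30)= 30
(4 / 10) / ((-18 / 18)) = -0.40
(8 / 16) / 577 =1 / 1154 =0.00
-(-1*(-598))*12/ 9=-2392/ 3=-797.33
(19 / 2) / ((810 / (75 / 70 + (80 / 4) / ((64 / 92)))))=3173 / 9072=0.35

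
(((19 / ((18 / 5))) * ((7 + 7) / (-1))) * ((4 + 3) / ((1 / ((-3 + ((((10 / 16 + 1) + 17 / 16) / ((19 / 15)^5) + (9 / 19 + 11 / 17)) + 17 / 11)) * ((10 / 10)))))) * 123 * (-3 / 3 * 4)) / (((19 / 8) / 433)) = 31604776629328630 / 1389091539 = 22752119.46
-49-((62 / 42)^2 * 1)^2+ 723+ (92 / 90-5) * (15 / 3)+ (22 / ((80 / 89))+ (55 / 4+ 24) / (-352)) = 922435201549 / 1369146240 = 673.73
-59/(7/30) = -1770/7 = -252.86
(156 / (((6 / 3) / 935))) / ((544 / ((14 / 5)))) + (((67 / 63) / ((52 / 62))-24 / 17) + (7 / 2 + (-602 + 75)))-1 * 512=-73543375 / 111384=-660.27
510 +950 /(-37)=17920 /37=484.32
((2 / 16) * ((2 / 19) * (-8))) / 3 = -2 / 57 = -0.04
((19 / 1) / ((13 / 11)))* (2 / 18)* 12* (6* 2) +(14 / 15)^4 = 169789408 / 658125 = 257.99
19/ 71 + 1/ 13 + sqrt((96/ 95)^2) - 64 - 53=-10140327/ 87685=-115.64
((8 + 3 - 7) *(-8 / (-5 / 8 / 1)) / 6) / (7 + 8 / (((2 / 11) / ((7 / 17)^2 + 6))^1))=36992 / 1207125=0.03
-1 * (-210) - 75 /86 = 17985 /86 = 209.13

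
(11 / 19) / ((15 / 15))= 11 / 19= 0.58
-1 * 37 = -37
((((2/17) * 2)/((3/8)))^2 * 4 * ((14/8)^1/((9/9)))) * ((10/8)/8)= 1120/2601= 0.43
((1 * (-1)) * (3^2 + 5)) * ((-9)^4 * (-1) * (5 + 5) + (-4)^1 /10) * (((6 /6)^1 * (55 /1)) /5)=50520008 /5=10104001.60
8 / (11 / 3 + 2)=1.41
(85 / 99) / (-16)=-85 / 1584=-0.05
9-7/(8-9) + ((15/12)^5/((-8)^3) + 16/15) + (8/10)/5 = 677145721/39321600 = 17.22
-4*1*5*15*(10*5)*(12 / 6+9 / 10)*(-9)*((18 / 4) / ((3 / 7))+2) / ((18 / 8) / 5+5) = 97875000 / 109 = 897935.78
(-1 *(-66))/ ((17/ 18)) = 1188/ 17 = 69.88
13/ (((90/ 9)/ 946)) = 6149/ 5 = 1229.80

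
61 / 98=0.62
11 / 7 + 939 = 6584 / 7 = 940.57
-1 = -1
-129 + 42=-87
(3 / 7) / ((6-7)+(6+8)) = 3 / 91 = 0.03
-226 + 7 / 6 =-1349 / 6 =-224.83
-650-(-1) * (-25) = -675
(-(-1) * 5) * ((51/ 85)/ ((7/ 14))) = 6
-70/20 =-3.50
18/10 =9/5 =1.80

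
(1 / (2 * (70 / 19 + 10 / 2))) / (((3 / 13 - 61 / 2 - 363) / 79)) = -19513 / 1687125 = -0.01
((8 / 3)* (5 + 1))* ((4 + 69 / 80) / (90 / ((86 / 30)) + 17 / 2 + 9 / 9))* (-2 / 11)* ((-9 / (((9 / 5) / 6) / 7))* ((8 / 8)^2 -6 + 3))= -5620272 / 38687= -145.28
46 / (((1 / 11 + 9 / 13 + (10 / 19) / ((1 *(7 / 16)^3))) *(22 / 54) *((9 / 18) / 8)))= 35074494 / 137233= 255.58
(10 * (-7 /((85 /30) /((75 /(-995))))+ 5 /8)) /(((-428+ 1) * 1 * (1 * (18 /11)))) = -1207525 /104006952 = -0.01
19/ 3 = 6.33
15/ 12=5/ 4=1.25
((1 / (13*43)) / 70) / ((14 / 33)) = 33 / 547820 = 0.00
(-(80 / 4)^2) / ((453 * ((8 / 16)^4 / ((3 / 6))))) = -3200 / 453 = -7.06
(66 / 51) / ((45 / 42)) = 308 / 255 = 1.21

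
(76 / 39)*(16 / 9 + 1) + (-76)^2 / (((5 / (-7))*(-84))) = 178448 / 1755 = 101.68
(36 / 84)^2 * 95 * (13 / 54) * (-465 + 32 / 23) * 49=-13168805 / 138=-95426.12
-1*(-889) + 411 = 1300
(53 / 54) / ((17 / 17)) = 53 / 54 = 0.98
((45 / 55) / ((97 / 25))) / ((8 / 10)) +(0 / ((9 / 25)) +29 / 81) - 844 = -291562655 / 345708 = -843.38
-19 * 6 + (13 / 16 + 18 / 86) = -77729 / 688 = -112.98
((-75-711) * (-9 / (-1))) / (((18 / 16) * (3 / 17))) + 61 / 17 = -605683 / 17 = -35628.41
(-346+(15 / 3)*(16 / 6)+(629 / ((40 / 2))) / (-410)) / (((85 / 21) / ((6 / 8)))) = -171895227 / 2788000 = -61.66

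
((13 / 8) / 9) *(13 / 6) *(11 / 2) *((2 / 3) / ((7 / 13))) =24167 / 9072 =2.66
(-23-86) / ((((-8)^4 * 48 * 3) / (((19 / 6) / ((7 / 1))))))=-0.00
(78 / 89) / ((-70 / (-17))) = 663 / 3115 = 0.21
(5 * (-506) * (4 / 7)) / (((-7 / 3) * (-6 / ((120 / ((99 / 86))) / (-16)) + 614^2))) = 3263700 / 1985831281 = 0.00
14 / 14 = 1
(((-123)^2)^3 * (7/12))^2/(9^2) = 805990437019380532999401/16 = 50374402313711283312462.56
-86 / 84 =-1.02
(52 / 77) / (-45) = -52 / 3465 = -0.02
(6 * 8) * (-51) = -2448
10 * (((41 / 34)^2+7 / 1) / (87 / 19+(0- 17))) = -928435 / 136408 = -6.81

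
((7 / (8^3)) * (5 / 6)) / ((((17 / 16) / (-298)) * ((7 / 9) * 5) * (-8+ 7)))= 447 / 544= 0.82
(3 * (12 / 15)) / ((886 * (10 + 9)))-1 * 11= -462929 / 42085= -11.00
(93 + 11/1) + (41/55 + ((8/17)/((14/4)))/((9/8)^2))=55586599/530145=104.85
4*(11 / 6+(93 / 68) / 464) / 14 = 173815 / 331296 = 0.52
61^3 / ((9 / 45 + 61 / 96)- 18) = -108950880 / 8239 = -13223.80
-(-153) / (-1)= -153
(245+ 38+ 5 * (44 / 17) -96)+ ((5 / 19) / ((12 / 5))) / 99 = 76722653 / 383724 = 199.94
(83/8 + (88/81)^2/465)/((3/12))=41.51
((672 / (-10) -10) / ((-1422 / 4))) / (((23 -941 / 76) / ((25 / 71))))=293360 / 40738167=0.01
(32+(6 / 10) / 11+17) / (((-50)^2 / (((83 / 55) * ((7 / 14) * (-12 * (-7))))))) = 2351307 / 1890625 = 1.24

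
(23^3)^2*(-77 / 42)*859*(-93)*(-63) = -1365919523954716.50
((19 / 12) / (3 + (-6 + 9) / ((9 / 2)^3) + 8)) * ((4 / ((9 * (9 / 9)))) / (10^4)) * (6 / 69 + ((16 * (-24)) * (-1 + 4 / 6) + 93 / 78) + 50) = 18332739 / 16032380000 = 0.00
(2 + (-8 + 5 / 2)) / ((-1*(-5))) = -7 / 10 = -0.70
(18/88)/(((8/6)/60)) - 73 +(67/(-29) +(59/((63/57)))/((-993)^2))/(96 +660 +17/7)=-63.80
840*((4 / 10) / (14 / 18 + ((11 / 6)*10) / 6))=87.65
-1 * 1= -1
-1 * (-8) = 8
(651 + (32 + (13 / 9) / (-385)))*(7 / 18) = 1183291 / 4455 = 265.61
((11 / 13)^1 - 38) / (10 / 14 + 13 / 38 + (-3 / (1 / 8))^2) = -128478 / 1995461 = -0.06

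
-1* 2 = -2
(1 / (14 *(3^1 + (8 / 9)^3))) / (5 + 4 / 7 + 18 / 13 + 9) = 3159 / 2612632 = 0.00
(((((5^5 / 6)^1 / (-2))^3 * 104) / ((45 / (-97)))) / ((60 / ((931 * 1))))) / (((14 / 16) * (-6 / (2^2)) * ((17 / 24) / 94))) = -76977646484375000 / 12393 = -6211381141319.70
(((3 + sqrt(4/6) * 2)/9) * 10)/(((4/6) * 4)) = 5 * sqrt(6)/18 + 5/4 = 1.93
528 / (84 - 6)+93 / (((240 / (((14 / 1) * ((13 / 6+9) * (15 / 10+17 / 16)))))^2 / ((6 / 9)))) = 154850297323 / 862617600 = 179.51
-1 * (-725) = 725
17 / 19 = 0.89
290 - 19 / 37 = 289.49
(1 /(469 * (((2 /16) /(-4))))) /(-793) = 32 /371917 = 0.00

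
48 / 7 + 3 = 69 / 7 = 9.86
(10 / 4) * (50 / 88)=125 / 88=1.42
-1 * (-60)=60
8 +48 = 56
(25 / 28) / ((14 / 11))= 275 / 392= 0.70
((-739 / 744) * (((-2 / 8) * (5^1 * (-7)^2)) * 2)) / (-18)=-181055 / 26784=-6.76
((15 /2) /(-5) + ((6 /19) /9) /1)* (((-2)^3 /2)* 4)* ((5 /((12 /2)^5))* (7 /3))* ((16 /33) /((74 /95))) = 58450 /2670327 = 0.02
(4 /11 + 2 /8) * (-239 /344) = -0.43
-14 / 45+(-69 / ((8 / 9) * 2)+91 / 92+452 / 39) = -5714551 / 215280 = -26.54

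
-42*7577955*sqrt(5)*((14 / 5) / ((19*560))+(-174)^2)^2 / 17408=-421274824454544568981011*sqrt(5) / 25137152000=-37474378350007.69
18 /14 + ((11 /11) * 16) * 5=569 /7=81.29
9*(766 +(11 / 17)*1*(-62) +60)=120240 / 17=7072.94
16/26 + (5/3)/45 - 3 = -824/351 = -2.35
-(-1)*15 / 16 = 15 / 16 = 0.94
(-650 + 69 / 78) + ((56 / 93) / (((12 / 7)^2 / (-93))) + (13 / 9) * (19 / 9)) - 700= -1437473 / 1053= -1365.12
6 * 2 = 12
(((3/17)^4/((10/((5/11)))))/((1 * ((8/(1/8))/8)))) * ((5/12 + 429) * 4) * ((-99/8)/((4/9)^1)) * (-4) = 11269611/10690688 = 1.05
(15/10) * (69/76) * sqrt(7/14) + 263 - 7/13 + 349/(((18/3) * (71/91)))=207 * sqrt(2)/304 + 1866379/5538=337.98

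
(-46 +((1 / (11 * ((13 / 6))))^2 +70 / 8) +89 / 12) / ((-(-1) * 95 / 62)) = -22692961 / 1165593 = -19.47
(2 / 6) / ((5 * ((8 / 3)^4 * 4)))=27 / 81920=0.00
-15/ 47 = -0.32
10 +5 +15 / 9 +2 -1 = 53 / 3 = 17.67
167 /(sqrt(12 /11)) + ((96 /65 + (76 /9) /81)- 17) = -730621 /47385 + 167* sqrt(33) /6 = 144.47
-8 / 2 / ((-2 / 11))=22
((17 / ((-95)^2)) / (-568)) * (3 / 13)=-0.00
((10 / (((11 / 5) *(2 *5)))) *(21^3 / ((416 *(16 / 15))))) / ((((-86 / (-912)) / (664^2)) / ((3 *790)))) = 646395812070750 / 6149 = 105122103117.70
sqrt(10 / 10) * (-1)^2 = 1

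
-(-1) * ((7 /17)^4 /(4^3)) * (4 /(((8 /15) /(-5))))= -0.02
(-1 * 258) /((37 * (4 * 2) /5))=-645 /148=-4.36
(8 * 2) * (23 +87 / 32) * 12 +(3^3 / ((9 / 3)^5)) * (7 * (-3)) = 14807 / 3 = 4935.67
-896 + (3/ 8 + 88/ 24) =-21407/ 24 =-891.96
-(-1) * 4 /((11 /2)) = 8 /11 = 0.73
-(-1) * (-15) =-15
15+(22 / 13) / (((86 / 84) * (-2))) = 7923 / 559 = 14.17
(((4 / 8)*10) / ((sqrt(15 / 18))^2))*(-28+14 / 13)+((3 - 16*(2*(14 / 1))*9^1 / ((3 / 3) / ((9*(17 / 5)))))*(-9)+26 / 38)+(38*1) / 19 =1371130278 / 1235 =1110226.95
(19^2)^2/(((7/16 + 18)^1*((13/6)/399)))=4991815584/3835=1301646.83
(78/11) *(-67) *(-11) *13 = 67938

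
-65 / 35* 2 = -26 / 7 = -3.71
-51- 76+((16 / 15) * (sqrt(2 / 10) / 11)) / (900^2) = -127+sqrt(5) / 41765625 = -127.00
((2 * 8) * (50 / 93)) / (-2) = -400 / 93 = -4.30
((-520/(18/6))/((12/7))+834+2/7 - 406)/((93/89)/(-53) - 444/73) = -7097556692/132371631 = -53.62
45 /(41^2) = 45 /1681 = 0.03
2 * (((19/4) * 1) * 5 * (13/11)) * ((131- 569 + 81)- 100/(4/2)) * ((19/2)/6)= -868205/24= -36175.21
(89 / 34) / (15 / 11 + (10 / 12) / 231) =61677 / 32215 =1.91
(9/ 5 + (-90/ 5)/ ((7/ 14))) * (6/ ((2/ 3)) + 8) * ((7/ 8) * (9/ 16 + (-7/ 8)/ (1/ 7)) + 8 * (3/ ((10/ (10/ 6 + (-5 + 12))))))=-29642679/ 3200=-9263.34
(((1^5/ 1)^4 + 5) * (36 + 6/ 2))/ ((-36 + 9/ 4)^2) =416/ 2025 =0.21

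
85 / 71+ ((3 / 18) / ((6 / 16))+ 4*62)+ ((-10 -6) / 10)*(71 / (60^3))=249.64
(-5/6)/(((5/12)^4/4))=-13824/125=-110.59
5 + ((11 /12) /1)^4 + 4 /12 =125233 /20736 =6.04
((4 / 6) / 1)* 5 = 10 / 3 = 3.33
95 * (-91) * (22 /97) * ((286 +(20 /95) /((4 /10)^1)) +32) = -60580520 /97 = -624541.44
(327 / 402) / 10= 0.08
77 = 77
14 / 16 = 7 / 8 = 0.88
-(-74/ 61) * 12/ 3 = 296/ 61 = 4.85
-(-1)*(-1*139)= -139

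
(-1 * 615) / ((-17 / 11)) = 6765 / 17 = 397.94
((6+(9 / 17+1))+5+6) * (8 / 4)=630 / 17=37.06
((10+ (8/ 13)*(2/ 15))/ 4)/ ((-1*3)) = -983/ 1170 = -0.84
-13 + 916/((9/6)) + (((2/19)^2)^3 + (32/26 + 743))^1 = 1341.90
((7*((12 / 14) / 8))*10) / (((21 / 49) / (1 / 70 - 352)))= -24639 / 4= -6159.75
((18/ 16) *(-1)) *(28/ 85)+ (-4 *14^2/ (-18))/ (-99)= -0.81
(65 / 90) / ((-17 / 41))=-533 / 306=-1.74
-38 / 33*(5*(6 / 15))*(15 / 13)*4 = -10.63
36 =36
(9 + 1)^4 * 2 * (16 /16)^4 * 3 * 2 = 120000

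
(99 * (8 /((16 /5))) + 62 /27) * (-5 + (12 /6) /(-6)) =-107912 /81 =-1332.25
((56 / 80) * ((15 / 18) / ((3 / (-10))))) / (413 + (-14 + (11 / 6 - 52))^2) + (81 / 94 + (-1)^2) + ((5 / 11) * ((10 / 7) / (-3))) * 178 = -18550298465 / 505914486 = -36.67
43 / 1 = 43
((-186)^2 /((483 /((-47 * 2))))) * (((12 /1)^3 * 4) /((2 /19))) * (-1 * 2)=142360602624 /161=884227345.49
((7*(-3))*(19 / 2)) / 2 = -399 / 4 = -99.75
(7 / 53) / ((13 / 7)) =49 / 689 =0.07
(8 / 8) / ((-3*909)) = -1 / 2727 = -0.00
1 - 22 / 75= 53 / 75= 0.71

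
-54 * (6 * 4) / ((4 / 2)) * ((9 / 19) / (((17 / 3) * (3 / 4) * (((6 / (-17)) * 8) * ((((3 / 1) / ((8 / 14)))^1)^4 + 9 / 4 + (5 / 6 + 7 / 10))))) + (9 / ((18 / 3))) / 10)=-97.17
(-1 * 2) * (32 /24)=-8 /3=-2.67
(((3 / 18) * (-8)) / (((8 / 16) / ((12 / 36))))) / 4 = -2 / 9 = -0.22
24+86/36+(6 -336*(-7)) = 2384.39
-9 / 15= -3 / 5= -0.60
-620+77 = -543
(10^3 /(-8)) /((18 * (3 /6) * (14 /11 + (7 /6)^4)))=-39600 /8911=-4.44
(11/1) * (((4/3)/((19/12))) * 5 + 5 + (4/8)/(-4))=15191/152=99.94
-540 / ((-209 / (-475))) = -13500 / 11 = -1227.27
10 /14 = 5 /7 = 0.71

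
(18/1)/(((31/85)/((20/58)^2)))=153000/26071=5.87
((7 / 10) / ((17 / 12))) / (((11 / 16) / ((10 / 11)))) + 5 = 11629 / 2057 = 5.65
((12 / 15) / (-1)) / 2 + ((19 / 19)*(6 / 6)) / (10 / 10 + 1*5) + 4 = 113 / 30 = 3.77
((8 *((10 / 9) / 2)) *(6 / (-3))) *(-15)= 400 / 3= 133.33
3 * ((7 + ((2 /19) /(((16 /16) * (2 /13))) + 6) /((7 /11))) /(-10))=-3492 /665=-5.25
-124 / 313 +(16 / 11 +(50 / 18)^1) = 118871 / 30987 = 3.84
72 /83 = 0.87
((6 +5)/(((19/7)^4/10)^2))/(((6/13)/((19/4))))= 20609163575/5363230434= 3.84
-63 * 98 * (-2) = 12348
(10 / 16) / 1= 5 / 8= 0.62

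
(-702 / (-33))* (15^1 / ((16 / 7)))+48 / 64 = 12351 / 88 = 140.35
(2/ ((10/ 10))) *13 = 26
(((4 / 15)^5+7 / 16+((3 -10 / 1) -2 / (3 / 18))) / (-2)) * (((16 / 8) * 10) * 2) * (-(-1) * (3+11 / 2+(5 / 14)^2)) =381350922781 / 119070000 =3202.75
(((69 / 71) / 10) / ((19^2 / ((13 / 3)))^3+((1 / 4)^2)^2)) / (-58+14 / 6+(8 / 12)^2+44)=-174635136 / 11659369475991995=-0.00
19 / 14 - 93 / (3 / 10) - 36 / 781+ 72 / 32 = -306.44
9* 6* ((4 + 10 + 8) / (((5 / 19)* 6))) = 3762 / 5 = 752.40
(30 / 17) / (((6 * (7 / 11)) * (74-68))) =55 / 714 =0.08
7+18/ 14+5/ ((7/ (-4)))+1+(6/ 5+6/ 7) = 297/ 35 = 8.49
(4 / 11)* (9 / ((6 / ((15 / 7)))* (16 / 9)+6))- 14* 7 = -265456 / 2717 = -97.70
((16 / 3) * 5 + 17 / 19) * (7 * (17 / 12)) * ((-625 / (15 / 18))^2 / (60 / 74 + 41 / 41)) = 108079890625 / 1273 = 84901720.84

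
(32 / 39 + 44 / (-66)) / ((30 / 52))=4 / 15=0.27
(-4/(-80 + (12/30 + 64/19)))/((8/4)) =95/3621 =0.03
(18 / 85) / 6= 3 / 85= 0.04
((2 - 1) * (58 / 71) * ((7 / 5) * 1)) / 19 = 406 / 6745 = 0.06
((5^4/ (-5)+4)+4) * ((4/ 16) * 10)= -585/ 2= -292.50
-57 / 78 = -19 / 26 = -0.73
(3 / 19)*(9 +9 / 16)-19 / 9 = -1645 / 2736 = -0.60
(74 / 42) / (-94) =-0.02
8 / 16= 1 / 2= 0.50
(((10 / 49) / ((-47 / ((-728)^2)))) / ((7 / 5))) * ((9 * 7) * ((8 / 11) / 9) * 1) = -4326400 / 517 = -8368.28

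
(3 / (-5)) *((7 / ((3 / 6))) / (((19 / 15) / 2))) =-252 / 19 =-13.26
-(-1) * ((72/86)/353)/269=0.00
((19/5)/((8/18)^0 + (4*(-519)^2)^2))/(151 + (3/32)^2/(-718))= 13969408/644407715150189610755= 0.00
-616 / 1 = -616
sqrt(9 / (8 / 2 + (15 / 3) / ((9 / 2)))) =9* sqrt(46) / 46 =1.33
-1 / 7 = -0.14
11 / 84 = 0.13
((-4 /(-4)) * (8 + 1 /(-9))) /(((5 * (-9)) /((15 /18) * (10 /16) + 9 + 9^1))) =-63119 /19440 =-3.25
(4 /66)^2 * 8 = 32 /1089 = 0.03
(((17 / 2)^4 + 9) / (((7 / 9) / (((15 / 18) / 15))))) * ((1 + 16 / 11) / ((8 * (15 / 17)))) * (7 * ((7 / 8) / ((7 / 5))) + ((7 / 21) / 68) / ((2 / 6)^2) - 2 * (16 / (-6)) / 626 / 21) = 198322979731 / 345511936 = 574.00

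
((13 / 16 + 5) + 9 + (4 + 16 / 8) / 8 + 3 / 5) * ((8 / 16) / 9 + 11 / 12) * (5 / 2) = 15085 / 384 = 39.28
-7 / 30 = -0.23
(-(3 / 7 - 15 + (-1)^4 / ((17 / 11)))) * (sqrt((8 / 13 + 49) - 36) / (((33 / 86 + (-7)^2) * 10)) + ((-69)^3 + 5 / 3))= -1633009954 / 357 + 71251 * sqrt(2301) / 32850545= -4574257.47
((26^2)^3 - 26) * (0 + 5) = 1544578750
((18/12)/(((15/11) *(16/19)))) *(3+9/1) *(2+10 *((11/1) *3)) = 52041/10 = 5204.10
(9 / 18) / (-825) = -1 / 1650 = -0.00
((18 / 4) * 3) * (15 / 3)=135 / 2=67.50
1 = 1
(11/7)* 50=550/7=78.57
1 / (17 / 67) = 67 / 17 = 3.94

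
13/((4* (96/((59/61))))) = 0.03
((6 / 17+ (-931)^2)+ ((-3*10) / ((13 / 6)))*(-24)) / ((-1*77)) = -11260.96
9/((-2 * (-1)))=9/2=4.50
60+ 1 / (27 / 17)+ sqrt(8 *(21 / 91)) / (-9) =1637 / 27- 2 *sqrt(78) / 117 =60.48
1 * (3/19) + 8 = 155/19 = 8.16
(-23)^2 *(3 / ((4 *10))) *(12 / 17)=4761 / 170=28.01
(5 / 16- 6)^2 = 8281 / 256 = 32.35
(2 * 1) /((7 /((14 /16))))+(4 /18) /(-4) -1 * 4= -137 /36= -3.81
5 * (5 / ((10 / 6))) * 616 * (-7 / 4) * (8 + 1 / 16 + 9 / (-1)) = 121275 / 8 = 15159.38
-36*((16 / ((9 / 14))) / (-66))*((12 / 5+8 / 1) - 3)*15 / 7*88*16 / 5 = 303104 / 5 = 60620.80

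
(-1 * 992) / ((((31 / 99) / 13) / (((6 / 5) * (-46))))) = 11366784 / 5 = 2273356.80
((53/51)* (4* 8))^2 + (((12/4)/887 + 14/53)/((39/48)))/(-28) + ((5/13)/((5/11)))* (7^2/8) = 98902783266767/89016644808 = 1111.06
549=549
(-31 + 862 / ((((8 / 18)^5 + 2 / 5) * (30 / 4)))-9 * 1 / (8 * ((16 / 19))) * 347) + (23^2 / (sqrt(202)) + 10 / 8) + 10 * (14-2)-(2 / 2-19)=-630295441 / 7885952 + 529 * sqrt(202) / 202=-42.71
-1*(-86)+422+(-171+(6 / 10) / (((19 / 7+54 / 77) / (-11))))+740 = 1413714 / 1315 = 1075.07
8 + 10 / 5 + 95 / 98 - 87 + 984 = 88981 / 98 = 907.97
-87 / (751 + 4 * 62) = -29 / 333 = -0.09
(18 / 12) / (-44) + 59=5189 / 88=58.97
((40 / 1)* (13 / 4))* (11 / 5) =286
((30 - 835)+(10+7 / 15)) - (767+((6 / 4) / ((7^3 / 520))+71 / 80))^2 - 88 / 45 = -4024919305876841 / 6776582400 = -593945.31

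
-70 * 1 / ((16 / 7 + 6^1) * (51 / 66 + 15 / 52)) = -140140 / 17603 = -7.96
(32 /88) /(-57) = -4 /627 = -0.01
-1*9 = -9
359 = 359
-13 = -13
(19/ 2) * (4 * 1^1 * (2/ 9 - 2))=-608/ 9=-67.56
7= 7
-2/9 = -0.22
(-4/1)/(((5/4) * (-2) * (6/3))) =4/5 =0.80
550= 550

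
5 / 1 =5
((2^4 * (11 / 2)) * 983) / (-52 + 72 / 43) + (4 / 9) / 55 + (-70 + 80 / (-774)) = -6866821576 / 3838395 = -1788.98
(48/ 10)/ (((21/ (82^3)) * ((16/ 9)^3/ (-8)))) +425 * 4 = -49767409/ 280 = -177740.75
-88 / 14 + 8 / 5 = -164 / 35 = -4.69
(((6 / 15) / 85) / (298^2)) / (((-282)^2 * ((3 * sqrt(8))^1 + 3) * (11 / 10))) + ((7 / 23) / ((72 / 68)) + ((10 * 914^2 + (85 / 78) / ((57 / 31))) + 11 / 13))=sqrt(2) / 17332917240870 + 1645200866440409681194039 / 196936605690764940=8353961.73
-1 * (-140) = 140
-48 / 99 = -16 / 33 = -0.48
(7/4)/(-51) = -7/204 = -0.03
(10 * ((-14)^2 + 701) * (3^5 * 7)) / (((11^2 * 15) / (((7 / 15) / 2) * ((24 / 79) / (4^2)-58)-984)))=-801600679971 / 95590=-8385821.53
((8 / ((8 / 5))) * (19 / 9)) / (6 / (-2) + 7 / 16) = -4.12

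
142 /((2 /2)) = 142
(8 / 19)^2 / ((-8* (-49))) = 0.00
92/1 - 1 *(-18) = 110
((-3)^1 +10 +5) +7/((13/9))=219/13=16.85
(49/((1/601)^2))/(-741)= -17698849/741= -23885.09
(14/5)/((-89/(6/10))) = -42/2225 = -0.02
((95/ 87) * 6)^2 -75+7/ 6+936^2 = 4420624453/ 5046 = 876065.09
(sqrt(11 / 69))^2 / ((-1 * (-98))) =0.00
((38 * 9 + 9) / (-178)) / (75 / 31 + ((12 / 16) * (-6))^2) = -7254 / 83393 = -0.09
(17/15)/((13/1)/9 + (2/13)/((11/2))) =7293/9475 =0.77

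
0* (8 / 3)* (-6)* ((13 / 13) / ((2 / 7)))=0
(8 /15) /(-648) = -1 /1215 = -0.00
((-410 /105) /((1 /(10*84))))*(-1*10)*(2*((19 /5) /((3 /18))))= 1495680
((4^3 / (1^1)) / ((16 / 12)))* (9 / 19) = 432 / 19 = 22.74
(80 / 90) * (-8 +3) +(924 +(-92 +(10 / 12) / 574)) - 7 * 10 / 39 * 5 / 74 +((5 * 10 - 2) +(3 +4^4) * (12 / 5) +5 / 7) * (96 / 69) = 1005892471897 / 571514580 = 1760.05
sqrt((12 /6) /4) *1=sqrt(2) /2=0.71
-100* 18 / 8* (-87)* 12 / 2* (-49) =-5755050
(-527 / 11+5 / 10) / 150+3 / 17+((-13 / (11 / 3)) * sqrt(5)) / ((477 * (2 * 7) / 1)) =-7831 / 56100 - 13 * sqrt(5) / 24486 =-0.14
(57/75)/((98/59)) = 1121/2450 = 0.46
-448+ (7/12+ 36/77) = -412981/924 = -446.95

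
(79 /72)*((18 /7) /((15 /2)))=79 /210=0.38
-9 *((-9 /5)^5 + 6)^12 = -165110139020612373997824505033418659615672092972745107609 /867361737988403547205962240695953369140625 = -190359029905490.09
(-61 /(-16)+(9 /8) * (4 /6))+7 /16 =5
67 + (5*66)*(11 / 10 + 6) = 2410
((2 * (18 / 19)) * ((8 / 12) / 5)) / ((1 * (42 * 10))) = 0.00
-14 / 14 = -1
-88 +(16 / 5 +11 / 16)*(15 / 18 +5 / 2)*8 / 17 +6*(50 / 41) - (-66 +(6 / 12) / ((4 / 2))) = -73895 / 8364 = -8.83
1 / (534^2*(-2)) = -1 / 570312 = -0.00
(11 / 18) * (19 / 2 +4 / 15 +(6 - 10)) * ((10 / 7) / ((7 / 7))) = 1903 / 378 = 5.03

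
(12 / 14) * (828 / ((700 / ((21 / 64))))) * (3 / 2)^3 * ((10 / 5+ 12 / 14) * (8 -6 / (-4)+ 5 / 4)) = 2162943 / 62720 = 34.49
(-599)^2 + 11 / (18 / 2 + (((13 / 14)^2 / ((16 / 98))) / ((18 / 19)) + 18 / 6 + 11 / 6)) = 4011042715 / 11179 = 358801.57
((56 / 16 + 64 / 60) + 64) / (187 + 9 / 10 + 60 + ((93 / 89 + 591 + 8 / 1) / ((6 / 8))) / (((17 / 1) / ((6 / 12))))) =3112241 / 12320261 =0.25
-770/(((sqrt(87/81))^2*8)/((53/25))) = -110187/580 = -189.98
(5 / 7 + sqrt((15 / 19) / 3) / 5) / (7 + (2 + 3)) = sqrt(95) / 1140 + 5 / 84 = 0.07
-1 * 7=-7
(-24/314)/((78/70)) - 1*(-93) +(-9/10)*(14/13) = 938474/10205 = 91.96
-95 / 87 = -1.09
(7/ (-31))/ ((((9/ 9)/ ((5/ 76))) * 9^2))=-35/ 190836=-0.00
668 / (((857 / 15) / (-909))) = -9108180 / 857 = -10627.98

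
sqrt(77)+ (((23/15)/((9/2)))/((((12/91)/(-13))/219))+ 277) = -1911467/270+ sqrt(77) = -7070.73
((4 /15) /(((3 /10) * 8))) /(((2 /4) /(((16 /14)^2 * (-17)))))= -2176 /441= -4.93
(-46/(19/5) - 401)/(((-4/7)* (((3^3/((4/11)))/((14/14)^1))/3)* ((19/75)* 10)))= 274715/23826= 11.53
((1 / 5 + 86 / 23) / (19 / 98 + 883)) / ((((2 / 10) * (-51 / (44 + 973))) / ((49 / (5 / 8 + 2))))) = -93641744 / 11280741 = -8.30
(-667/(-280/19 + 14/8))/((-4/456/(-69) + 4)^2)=36051891696/11231903725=3.21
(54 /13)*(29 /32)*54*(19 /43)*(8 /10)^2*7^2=39364542 /13975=2816.78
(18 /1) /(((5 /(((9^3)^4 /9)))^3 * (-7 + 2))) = -556256778887387022514571552463522 /625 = -890010846219819236023314500000.00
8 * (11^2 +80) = 1608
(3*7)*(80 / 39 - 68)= -18004 / 13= -1384.92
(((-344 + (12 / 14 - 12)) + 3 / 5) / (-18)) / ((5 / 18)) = 70.91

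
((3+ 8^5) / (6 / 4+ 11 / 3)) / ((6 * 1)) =32771 / 31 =1057.13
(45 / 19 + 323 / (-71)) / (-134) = 1471 / 90383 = 0.02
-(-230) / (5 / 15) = 690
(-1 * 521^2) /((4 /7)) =-1900087 /4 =-475021.75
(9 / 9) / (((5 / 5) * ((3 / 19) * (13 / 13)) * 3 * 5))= 19 / 45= 0.42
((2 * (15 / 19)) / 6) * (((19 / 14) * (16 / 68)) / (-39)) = -10 / 4641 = -0.00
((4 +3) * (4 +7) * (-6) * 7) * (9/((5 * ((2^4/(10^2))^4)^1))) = -1136953125/128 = -8882446.29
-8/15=-0.53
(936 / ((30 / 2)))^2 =97344 / 25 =3893.76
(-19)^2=361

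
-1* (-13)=13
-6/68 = -3/34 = -0.09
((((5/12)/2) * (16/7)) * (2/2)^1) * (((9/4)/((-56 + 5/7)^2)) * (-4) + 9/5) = 299048/349461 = 0.86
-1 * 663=-663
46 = 46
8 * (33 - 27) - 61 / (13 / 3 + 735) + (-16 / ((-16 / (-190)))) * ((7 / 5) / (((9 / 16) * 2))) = -3763375 / 19962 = -188.53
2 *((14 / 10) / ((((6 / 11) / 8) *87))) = 616 / 1305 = 0.47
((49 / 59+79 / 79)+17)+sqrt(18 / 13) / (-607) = 1111 / 59 -3 * sqrt(26) / 7891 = 18.83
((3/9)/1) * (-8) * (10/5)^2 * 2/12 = -1.78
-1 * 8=-8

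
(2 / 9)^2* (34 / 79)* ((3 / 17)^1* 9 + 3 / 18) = 716 / 19197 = 0.04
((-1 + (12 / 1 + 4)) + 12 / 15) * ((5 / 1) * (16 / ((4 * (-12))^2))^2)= 79 / 20736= 0.00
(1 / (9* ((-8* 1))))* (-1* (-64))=-8 / 9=-0.89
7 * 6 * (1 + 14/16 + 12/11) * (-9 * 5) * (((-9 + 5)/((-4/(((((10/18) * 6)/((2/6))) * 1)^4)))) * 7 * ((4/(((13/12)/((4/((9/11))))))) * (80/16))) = -460404000000/13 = -35415692307.69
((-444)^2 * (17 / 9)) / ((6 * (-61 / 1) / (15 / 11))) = -930920 / 671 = -1387.36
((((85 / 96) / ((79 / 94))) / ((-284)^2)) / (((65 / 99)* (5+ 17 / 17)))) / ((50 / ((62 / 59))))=272459 / 3909751206400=0.00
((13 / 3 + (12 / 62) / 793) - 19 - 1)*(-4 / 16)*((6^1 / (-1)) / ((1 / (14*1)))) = -8087681 / 24583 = -328.99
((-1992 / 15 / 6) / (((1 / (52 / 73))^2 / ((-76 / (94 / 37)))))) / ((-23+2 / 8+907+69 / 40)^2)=403905781760 / 943686517409469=0.00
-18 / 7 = -2.57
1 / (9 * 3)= 1 / 27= 0.04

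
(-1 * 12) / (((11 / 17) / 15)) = -3060 / 11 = -278.18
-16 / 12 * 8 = -10.67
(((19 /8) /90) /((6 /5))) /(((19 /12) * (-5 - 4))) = -1 /648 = -0.00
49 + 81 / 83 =4148 / 83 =49.98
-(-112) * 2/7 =32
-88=-88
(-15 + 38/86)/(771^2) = -626/25560963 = -0.00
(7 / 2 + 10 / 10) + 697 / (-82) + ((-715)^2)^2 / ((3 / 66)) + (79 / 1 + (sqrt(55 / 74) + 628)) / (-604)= 3472832096301877 / 604-sqrt(4070) / 44696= 5749722013744.83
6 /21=2 /7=0.29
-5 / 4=-1.25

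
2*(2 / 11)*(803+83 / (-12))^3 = 871804955377 / 4752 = 183460638.76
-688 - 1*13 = -701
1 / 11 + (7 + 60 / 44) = 93 / 11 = 8.45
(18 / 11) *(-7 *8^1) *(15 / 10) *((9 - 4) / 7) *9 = -9720 / 11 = -883.64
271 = 271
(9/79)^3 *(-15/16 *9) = -98415/7888624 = -0.01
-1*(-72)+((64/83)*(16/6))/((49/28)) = 127544/1743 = 73.17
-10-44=-54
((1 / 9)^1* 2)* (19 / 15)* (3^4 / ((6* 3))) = 19 / 15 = 1.27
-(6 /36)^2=-1 /36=-0.03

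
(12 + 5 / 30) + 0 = 73 / 6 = 12.17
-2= -2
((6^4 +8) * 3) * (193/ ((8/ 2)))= 188754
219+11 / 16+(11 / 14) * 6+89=35101 / 112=313.40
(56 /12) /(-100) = -7 /150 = -0.05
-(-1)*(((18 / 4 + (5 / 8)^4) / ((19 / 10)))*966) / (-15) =-161483 / 1024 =-157.70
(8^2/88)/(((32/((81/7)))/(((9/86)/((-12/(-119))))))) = 4131/15136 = 0.27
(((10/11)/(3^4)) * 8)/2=40/891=0.04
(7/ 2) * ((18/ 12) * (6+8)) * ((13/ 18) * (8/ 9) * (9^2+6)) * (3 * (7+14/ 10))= 103448.80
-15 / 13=-1.15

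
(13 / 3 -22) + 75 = 172 / 3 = 57.33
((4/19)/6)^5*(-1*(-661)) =21152/601692057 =0.00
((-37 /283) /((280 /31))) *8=-1147 /9905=-0.12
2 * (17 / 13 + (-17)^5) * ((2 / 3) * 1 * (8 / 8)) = -24610832 / 13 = -1893140.92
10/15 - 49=-145/3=-48.33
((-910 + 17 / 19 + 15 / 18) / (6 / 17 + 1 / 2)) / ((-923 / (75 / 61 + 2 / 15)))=75689933 / 48139065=1.57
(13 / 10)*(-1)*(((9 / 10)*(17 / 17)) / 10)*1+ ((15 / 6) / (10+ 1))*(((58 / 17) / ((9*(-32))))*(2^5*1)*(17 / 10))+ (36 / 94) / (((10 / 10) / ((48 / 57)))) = 5219881 / 88407000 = 0.06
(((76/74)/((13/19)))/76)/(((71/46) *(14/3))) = 1311/478114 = 0.00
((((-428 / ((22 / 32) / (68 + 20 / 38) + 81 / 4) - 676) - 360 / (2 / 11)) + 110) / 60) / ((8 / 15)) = -541736609 / 6752912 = -80.22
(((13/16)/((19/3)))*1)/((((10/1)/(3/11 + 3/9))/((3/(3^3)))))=13/15048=0.00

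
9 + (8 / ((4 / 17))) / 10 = 62 / 5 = 12.40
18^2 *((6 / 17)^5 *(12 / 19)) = 30233088 / 26977283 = 1.12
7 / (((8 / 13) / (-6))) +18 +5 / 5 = -197 / 4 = -49.25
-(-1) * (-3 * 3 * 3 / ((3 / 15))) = -135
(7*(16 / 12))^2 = 784 / 9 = 87.11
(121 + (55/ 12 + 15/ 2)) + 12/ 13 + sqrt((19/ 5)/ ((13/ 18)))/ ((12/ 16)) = 4 * sqrt(2470)/ 65 + 20905/ 156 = 137.06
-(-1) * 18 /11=18 /11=1.64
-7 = -7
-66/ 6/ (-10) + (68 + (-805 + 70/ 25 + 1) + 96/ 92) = -168143/ 230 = -731.06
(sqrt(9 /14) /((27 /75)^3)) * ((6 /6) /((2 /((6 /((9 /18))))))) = 15625 * sqrt(14) /567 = 103.11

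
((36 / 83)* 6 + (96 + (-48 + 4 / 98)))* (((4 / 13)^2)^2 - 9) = -52890627038 / 116157587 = -455.34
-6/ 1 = -6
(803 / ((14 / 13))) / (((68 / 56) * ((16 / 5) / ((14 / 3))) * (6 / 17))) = 365365 / 144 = 2537.26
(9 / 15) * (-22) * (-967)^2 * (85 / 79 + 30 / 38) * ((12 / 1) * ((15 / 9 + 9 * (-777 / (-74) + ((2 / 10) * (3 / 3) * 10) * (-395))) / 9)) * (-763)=-739817979707723840 / 4503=-164294465846707.49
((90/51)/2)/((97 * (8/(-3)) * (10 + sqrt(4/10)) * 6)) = -125/2189872 + 5 * sqrt(10)/4379744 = -0.00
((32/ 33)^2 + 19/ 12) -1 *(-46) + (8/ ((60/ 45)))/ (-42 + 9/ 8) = 22969525/ 474804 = 48.38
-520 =-520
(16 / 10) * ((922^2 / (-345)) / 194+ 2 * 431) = 227374304 / 167325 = 1358.88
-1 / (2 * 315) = -1 / 630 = -0.00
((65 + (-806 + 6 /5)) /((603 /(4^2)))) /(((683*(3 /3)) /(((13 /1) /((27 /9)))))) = -28496 /228805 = -0.12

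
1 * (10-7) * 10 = 30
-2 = -2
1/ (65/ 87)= 87/ 65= 1.34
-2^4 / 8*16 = -32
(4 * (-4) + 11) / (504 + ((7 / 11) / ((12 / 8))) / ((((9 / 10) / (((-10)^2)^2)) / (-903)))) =495 / 421350104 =0.00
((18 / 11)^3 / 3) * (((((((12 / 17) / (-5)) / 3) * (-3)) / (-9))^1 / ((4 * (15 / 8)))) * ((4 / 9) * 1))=-768 / 565675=-0.00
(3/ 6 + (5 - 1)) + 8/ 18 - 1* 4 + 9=179/ 18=9.94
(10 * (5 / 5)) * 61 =610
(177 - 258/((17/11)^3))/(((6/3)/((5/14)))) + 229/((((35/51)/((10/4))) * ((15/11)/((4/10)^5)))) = 54574530911/2149437500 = 25.39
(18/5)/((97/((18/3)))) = 0.22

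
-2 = -2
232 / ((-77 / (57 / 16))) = -1653 / 154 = -10.73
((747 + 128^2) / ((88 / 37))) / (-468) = -633847 / 41184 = -15.39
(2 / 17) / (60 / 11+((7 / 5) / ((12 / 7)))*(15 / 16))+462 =34394074 / 74443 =462.02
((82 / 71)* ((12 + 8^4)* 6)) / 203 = 2021136 / 14413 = 140.23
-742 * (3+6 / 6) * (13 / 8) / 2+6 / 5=-2410.30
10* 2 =20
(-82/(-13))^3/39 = 551368/85683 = 6.43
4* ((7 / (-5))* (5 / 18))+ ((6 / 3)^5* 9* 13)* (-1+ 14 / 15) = -251.16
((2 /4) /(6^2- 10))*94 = 47 /26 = 1.81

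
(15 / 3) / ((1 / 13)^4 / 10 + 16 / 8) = 2.50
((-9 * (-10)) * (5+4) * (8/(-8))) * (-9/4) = 3645/2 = 1822.50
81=81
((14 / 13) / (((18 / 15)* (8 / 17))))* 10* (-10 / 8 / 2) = -14875 / 1248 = -11.92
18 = 18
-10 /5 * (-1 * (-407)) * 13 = -10582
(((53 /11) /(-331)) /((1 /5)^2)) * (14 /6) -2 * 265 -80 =-6672305 /10923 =-610.85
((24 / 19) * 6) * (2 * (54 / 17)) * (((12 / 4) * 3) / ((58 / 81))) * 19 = 5668704 / 493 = 11498.39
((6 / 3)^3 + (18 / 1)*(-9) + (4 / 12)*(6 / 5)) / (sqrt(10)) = -384*sqrt(10) / 25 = -48.57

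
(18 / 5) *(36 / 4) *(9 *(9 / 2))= 6561 / 5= 1312.20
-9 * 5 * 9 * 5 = -2025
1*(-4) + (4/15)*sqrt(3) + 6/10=-17/5 + 4*sqrt(3)/15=-2.94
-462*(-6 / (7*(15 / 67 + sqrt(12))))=-132660 / 17881 + 1185096*sqrt(3) / 17881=107.38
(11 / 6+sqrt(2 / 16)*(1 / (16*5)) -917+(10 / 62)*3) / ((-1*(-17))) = -170131 / 3162+sqrt(2) / 5440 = -53.80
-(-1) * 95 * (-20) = -1900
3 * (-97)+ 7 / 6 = -1739 / 6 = -289.83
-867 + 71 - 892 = -1688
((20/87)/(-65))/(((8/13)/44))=-22/87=-0.25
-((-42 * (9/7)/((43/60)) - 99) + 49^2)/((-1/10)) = 957460/43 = 22266.51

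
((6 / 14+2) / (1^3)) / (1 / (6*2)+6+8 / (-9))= 36 / 77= 0.47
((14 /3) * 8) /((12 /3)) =28 /3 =9.33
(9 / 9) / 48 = 1 / 48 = 0.02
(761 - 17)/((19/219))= 162936/19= 8575.58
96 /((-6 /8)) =-128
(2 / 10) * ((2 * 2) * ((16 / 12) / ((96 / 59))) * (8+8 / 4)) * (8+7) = 98.33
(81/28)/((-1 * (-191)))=81/5348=0.02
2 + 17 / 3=23 / 3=7.67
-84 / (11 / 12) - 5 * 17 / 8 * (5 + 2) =-14609 / 88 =-166.01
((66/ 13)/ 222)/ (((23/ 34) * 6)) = 187/ 33189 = 0.01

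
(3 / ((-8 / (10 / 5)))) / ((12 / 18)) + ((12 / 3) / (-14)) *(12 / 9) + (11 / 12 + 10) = 527 / 56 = 9.41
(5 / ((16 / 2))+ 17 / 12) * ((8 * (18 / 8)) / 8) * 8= 147 / 4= 36.75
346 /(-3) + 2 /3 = -114.67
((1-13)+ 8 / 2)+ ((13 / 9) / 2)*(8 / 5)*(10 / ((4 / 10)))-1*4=152 / 9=16.89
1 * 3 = 3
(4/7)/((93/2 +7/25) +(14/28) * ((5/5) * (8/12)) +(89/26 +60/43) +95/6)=0.01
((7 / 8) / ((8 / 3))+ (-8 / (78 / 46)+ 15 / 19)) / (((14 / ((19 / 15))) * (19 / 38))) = -170743 / 262080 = -0.65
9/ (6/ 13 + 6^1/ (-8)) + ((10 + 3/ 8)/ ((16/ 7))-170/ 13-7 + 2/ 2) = -380539/ 8320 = -45.74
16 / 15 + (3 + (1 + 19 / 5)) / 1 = 133 / 15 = 8.87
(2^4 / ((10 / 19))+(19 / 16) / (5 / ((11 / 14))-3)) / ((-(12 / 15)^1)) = -91029 / 2368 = -38.44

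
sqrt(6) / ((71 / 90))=90 * sqrt(6) / 71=3.10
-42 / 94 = -21 / 47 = -0.45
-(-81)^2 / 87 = -2187 / 29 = -75.41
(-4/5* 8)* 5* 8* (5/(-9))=1280/9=142.22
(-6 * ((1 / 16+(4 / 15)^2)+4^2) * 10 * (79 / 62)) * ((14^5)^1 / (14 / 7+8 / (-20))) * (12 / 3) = -154234443986 / 93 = -1658434881.57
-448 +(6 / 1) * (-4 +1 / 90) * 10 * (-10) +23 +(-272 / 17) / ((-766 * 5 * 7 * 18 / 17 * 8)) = 474939167 / 241290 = 1968.33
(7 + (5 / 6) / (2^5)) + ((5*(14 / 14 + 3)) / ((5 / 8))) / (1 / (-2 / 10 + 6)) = 184921 / 960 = 192.63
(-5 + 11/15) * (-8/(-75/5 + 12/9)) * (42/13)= -21504/2665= -8.07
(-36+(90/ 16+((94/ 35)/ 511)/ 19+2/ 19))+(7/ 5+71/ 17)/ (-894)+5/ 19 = -41333337061/ 1377202232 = -30.01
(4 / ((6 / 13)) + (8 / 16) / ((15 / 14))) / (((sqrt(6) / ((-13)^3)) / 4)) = -32767.53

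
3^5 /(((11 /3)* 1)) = 66.27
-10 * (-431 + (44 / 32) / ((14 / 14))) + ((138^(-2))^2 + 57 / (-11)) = 17118844458599 / 3989413296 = 4291.07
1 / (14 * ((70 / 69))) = 69 / 980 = 0.07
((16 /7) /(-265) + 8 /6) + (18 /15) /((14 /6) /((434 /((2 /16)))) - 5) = 44903444 /41398035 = 1.08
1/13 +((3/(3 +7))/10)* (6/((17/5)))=287/2210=0.13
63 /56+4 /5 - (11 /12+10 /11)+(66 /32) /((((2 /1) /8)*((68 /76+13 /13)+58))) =88997 /375540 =0.24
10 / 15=2 / 3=0.67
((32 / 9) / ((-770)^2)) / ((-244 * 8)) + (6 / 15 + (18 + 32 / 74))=226809863243 / 12043577700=18.83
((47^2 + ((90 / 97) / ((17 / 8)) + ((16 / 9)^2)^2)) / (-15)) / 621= -4802432077 / 20155962807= -0.24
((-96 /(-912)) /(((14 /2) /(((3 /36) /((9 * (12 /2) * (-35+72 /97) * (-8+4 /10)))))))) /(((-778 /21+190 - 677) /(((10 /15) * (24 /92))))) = -97 /3279285144126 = -0.00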